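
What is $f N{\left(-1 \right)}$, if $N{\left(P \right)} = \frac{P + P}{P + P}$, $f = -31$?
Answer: $-31$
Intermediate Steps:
$N{\left(P \right)} = 1$ ($N{\left(P \right)} = \frac{2 P}{2 P} = 2 P \frac{1}{2 P} = 1$)
$f N{\left(-1 \right)} = \left(-31\right) 1 = -31$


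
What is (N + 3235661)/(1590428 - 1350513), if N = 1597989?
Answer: 966730/47983 ≈ 20.147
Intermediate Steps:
(N + 3235661)/(1590428 - 1350513) = (1597989 + 3235661)/(1590428 - 1350513) = 4833650/239915 = 4833650*(1/239915) = 966730/47983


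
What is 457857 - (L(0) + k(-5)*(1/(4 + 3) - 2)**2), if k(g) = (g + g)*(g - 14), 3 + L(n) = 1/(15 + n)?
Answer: 336045401/735 ≈ 4.5720e+5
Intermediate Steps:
L(n) = -3 + 1/(15 + n)
k(g) = 2*g*(-14 + g) (k(g) = (2*g)*(-14 + g) = 2*g*(-14 + g))
457857 - (L(0) + k(-5)*(1/(4 + 3) - 2)**2) = 457857 - ((-44 - 3*0)/(15 + 0) + (2*(-5)*(-14 - 5))*(1/(4 + 3) - 2)**2) = 457857 - ((-44 + 0)/15 + (2*(-5)*(-19))*(1/7 - 2)**2) = 457857 - ((1/15)*(-44) + 190*(1/7 - 2)**2) = 457857 - (-44/15 + 190*(-13/7)**2) = 457857 - (-44/15 + 190*(169/49)) = 457857 - (-44/15 + 32110/49) = 457857 - 1*479494/735 = 457857 - 479494/735 = 336045401/735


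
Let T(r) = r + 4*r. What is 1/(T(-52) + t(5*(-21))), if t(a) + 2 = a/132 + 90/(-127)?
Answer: -5588/1472461 ≈ -0.0037950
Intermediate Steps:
t(a) = -344/127 + a/132 (t(a) = -2 + (a/132 + 90/(-127)) = -2 + (a*(1/132) + 90*(-1/127)) = -2 + (a/132 - 90/127) = -2 + (-90/127 + a/132) = -344/127 + a/132)
T(r) = 5*r
1/(T(-52) + t(5*(-21))) = 1/(5*(-52) + (-344/127 + (5*(-21))/132)) = 1/(-260 + (-344/127 + (1/132)*(-105))) = 1/(-260 + (-344/127 - 35/44)) = 1/(-260 - 19581/5588) = 1/(-1472461/5588) = -5588/1472461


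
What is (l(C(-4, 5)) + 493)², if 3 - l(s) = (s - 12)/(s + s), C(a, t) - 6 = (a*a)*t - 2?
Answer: 12033961/49 ≈ 2.4559e+5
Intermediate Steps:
C(a, t) = 4 + t*a² (C(a, t) = 6 + ((a*a)*t - 2) = 6 + (a²*t - 2) = 6 + (t*a² - 2) = 6 + (-2 + t*a²) = 4 + t*a²)
l(s) = 3 - (-12 + s)/(2*s) (l(s) = 3 - (s - 12)/(s + s) = 3 - (-12 + s)/(2*s))
(l(C(-4, 5)) + 493)² = ((5/2 + 6/(4 + 5*(-4)²)) + 493)² = ((5/2 + 6/(4 + 5*16)) + 493)² = ((5/2 + 6/(4 + 80)) + 493)² = ((5/2 + 6/84) + 493)² = ((5/2 + 6*(1/84)) + 493)² = ((5/2 + 1/14) + 493)² = (18/7 + 493)² = (3469/7)² = 12033961/49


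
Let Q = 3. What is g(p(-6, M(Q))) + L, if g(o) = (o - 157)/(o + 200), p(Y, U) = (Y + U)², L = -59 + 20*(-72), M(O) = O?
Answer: -313439/209 ≈ -1499.7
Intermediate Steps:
L = -1499 (L = -59 - 1440 = -1499)
p(Y, U) = (U + Y)²
g(o) = (-157 + o)/(200 + o)
g(p(-6, M(Q))) + L = (-157 + (3 - 6)²)/(200 + (3 - 6)²) - 1499 = (-157 + (-3)²)/(200 + (-3)²) - 1499 = (-157 + 9)/(200 + 9) - 1499 = -148/209 - 1499 = -313439/209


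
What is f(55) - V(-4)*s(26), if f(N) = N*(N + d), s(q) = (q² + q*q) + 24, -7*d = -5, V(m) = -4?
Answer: 59978/7 ≈ 8568.3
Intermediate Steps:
d = 5/7 (d = -⅐*(-5) = 5/7 ≈ 0.71429)
s(q) = 24 + 2*q² (s(q) = (q² + q²) + 24 = 2*q² + 24 = 24 + 2*q²)
f(N) = N*(5/7 + N) (f(N) = N*(N + 5/7) = N*(5/7 + N))
f(55) - V(-4)*s(26) = (⅐)*55*(5 + 7*55) - (-4)*(24 + 2*26²) = (⅐)*55*(5 + 385) - (-4)*(24 + 2*676) = (⅐)*55*390 - (-4)*(24 + 1352) = 21450/7 - (-4)*1376 = 21450/7 - 1*(-5504) = 21450/7 + 5504 = 59978/7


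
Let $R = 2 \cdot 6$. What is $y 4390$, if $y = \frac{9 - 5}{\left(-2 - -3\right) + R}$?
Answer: $\frac{17560}{13} \approx 1350.8$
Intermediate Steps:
$R = 12$
$y = \frac{4}{13}$ ($y = \frac{9 - 5}{\left(-2 - -3\right) + 12} = \frac{4}{\left(-2 + 3\right) + 12} = \frac{4}{1 + 12} = \frac{4}{13} \approx 0.30769$)
$y 4390 = \frac{4}{13} \cdot 4390 = \frac{17560}{13}$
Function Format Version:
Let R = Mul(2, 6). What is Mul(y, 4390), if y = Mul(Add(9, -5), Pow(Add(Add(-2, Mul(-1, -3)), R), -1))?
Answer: Rational(17560, 13) ≈ 1350.8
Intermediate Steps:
R = 12
y = Rational(4, 13) (y = Mul(Add(9, -5), Pow(Add(Add(-2, Mul(-1, -3)), 12), -1)) = Mul(4, Pow(Add(Add(-2, 3), 12), -1)) = Mul(4, Pow(Add(1, 12), -1)) = Mul(4, Pow(13, -1)) = Mul(4, Rational(1, 13)) = Rational(4, 13) ≈ 0.30769)
Mul(y, 4390) = Mul(Rational(4, 13), 4390) = Rational(17560, 13)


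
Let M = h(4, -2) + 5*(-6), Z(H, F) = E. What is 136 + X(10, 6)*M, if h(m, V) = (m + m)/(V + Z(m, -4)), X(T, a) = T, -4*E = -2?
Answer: -652/3 ≈ -217.33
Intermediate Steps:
E = 1/2 (E = -1/4*(-2) = 1/2 ≈ 0.50000)
Z(H, F) = 1/2
h(m, V) = 2*m/(1/2 + V) (h(m, V) = (m + m)/(V + 1/2) = (2*m)/(1/2 + V) = 2*m/(1/2 + V))
M = -106/3 (M = 4*4/(1 + 2*(-2)) + 5*(-6) = 4*4/(1 - 4) - 30 = 4*4/(-3) - 30 = 4*4*(-1/3) - 30 = -16/3 - 30 = -106/3 ≈ -35.333)
136 + X(10, 6)*M = 136 + 10*(-106/3) = 136 - 1060/3 = -652/3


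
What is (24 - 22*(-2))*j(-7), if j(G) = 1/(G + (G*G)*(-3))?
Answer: -34/77 ≈ -0.44156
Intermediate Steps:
j(G) = 1/(G - 3*G**2) (j(G) = 1/(G + G**2*(-3)) = 1/(G - 3*G**2))
(24 - 22*(-2))*j(-7) = (24 - 22*(-2))*(-1/(-7*(-1 + 3*(-7)))) = (24 + 44)*(-1*(-1/7)/(-1 - 21)) = 68*(-1*(-1/7)/(-22)) = 68*(-1*(-1/7)*(-1/22)) = 68*(-1/154) = -34/77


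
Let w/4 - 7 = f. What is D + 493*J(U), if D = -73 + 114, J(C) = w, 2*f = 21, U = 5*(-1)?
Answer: 34551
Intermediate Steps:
U = -5
f = 21/2 (f = (½)*21 = 21/2 ≈ 10.500)
w = 70 (w = 28 + 4*(21/2) = 28 + 42 = 70)
J(C) = 70
D = 41
D + 493*J(U) = 41 + 493*70 = 41 + 34510 = 34551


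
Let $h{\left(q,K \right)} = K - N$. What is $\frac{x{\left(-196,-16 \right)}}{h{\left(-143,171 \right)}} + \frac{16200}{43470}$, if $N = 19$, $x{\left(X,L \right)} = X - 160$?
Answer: $- \frac{12049}{6118} \approx -1.9694$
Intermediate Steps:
$x{\left(X,L \right)} = -160 + X$
$h{\left(q,K \right)} = -19 + K$ ($h{\left(q,K \right)} = K - 19 = -19 + K$)
$\frac{x{\left(-196,-16 \right)}}{h{\left(-143,171 \right)}} + \frac{16200}{43470} = \frac{-160 - 196}{-19 + 171} + \frac{16200}{43470} = - \frac{356}{152} + 16200 \cdot \frac{1}{43470} = \left(-356\right) \frac{1}{152} + \frac{60}{161} = - \frac{89}{38} + \frac{60}{161} = - \frac{12049}{6118}$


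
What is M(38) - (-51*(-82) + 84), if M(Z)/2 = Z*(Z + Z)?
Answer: 1510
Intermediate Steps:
M(Z) = 4*Z² (M(Z) = 2*(Z*(Z + Z)) = 2*(Z*(2*Z)) = 2*(2*Z²) = 4*Z²)
M(38) - (-51*(-82) + 84) = 4*38² - (-51*(-82) + 84) = 4*1444 - (4182 + 84) = 5776 - 1*4266 = 5776 - 4266 = 1510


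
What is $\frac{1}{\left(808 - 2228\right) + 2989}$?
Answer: $\frac{1}{1569} \approx 0.00063735$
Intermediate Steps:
$\frac{1}{\left(808 - 2228\right) + 2989} = \frac{1}{-1420 + 2989} = \frac{1}{1569}$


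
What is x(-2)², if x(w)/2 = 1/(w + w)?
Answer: ¼ ≈ 0.25000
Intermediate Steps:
x(w) = 1/w (x(w) = 2/(w + w) = 2/((2*w)) = 2*(1/(2*w)) = 1/w)
x(-2)² = (1/(-2))² = (-½)² = ¼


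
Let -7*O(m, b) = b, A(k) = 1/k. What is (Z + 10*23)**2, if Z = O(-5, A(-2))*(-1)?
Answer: 10361961/196 ≈ 52867.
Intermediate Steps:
O(m, b) = -b/7
Z = -1/14 (Z = -1/7/(-2)*(-1) = -1/7*(-1/2)*(-1) = (1/14)*(-1) = -1/14 ≈ -0.071429)
(Z + 10*23)**2 = (-1/14 + 10*23)**2 = (-1/14 + 230)**2 = (3219/14)**2 = 10361961/196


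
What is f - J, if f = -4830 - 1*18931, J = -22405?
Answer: -1356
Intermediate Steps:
f = -23761 (f = -4830 - 18931 = -23761)
f - J = -23761 - 1*(-22405) = -23761 + 22405 = -1356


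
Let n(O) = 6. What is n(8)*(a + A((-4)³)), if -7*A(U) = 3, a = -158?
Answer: -6654/7 ≈ -950.57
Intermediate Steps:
A(U) = -3/7 (A(U) = -⅐*3 = -3/7)
n(8)*(a + A((-4)³)) = 6*(-158 - 3/7) = 6*(-1109/7) = -6654/7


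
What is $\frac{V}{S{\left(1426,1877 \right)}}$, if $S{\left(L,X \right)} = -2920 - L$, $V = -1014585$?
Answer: $\frac{1014585}{4346} \approx 233.45$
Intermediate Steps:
$\frac{V}{S{\left(1426,1877 \right)}} = - \frac{1014585}{-2920 - 1426} = - \frac{1014585}{-4346} = \left(-1014585\right) \left(- \frac{1}{4346}\right) = \frac{1014585}{4346}$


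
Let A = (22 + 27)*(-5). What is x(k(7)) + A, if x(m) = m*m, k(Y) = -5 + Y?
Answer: -241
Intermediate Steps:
A = -245 (A = 49*(-5) = -245)
x(m) = m**2
x(k(7)) + A = (-5 + 7)**2 - 245 = 2**2 - 245 = 4 - 245 = -241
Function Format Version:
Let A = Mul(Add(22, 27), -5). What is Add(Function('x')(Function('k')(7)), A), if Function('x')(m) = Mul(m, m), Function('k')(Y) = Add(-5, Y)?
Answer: -241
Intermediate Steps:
A = -245 (A = Mul(49, -5) = -245)
Function('x')(m) = Pow(m, 2)
Add(Function('x')(Function('k')(7)), A) = Add(Pow(Add(-5, 7), 2), -245) = Add(Pow(2, 2), -245) = Add(4, -245) = -241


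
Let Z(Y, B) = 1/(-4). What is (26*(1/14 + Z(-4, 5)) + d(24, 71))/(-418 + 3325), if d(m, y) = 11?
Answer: 89/40698 ≈ 0.0021868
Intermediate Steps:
Z(Y, B) = -1/4
(26*(1/14 + Z(-4, 5)) + d(24, 71))/(-418 + 3325) = (26*(1/14 - 1/4) + 11)/(-418 + 3325) = (26*(1/14 - 1/4) + 11)/2907 = (26*(-5/28) + 11)*(1/2907) = (-65/14 + 11)*(1/2907) = (89/14)*(1/2907) = 89/40698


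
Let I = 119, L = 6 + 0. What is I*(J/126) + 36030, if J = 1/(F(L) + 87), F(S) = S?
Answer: 60314237/1674 ≈ 36030.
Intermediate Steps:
L = 6
J = 1/93 (J = 1/(6 + 87) = 1/93 ≈ 0.010753)
I*(J/126) + 36030 = 119*((1/93)/126) + 36030 = 119*((1/93)*(1/126)) + 36030 = 119*(1/11718) + 36030 = 17/1674 + 36030 = 60314237/1674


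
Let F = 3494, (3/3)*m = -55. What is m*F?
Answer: -192170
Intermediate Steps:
m = -55
m*F = -55*3494 = -192170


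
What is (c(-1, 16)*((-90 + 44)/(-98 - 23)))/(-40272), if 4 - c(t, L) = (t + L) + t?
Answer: 115/1218228 ≈ 9.4399e-5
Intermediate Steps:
c(t, L) = 4 - L - 2*t (c(t, L) = 4 - ((t + L) + t) = 4 - ((L + t) + t) = 4 - (L + 2*t) = 4 + (-L - 2*t) = 4 - L - 2*t)
(c(-1, 16)*((-90 + 44)/(-98 - 23)))/(-40272) = ((4 - 1*16 - 2*(-1))*((-90 + 44)/(-98 - 23)))/(-40272) = ((4 - 16 + 2)*(-46/(-121)))*(-1/40272) = -(-460)*(-1)/121*(-1/40272) = -10*46/121*(-1/40272) = -460/121*(-1/40272) = 115/1218228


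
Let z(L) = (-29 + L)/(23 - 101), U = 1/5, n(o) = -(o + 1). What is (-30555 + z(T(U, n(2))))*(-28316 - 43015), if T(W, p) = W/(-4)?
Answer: 87179685551/40 ≈ 2.1795e+9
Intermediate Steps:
n(o) = -1 - o (n(o) = -(1 + o) = -1 - o)
U = ⅕ ≈ 0.20000
T(W, p) = -W/4 (T(W, p) = W*(-¼) = -W/4)
z(L) = 29/78 - L/78 (z(L) = (-29 + L)/(-78) = (-29 + L)*(-1/78) = 29/78 - L/78)
(-30555 + z(T(U, n(2))))*(-28316 - 43015) = (-30555 + (29/78 - (-1)/(312*5)))*(-28316 - 43015) = (-30555 + (29/78 - 1/78*(-1/20)))*(-71331) = (-30555 + (29/78 + 1/1560))*(-71331) = (-30555 + 581/1560)*(-71331) = -47665219/1560*(-71331) = 87179685551/40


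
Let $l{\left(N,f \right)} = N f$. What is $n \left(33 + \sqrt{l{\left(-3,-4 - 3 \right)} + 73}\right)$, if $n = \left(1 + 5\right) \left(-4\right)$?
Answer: $-792 - 24 \sqrt{94} \approx -1024.7$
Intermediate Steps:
$n = -24$ ($n = 6 \left(-4\right) = -24$)
$n \left(33 + \sqrt{l{\left(-3,-4 - 3 \right)} + 73}\right) = - 24 \left(33 + \sqrt{- 3 \left(-4 - 3\right) + 73}\right) = - 24 \left(33 + \sqrt{\left(-3\right) \left(-7\right) + 73}\right) = - 24 \left(33 + \sqrt{21 + 73}\right) = - 24 \left(33 + \sqrt{94}\right) = -792 - 24 \sqrt{94}$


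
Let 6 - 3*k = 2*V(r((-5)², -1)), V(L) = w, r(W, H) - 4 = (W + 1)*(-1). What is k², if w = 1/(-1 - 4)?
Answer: 1024/225 ≈ 4.5511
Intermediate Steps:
r(W, H) = 3 - W (r(W, H) = 4 + (W + 1)*(-1) = 4 + (1 + W)*(-1) = 4 + (-1 - W) = 3 - W)
w = -⅕ (w = 1/(-5) = -⅕ ≈ -0.20000)
V(L) = -⅕
k = 32/15 (k = 2 - 2*(-1)/(3*5) = 2 - ⅓*(-⅖) = 2 + 2/15 = 32/15 ≈ 2.1333)
k² = (32/15)² = 1024/225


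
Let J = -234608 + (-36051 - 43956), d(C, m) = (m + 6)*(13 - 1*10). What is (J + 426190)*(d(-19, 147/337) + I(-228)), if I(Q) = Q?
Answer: -7846958175/337 ≈ -2.3285e+7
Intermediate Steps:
d(C, m) = 18 + 3*m (d(C, m) = (6 + m)*(13 - 10) = (6 + m)*3 = 18 + 3*m)
J = -314615 (J = -234608 - 80007 = -314615)
(J + 426190)*(d(-19, 147/337) + I(-228)) = (-314615 + 426190)*((18 + 3*(147/337)) - 228) = 111575*((18 + 3*(147*(1/337))) - 228) = 111575*((18 + 3*(147/337)) - 228) = 111575*((18 + 441/337) - 228) = 111575*(6507/337 - 228) = 111575*(-70329/337) = -7846958175/337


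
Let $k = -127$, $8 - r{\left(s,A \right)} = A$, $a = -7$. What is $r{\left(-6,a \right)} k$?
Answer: $-1905$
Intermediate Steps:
$r{\left(s,A \right)} = 8 - A$
$r{\left(-6,a \right)} k = \left(8 - -7\right) \left(-127\right) = \left(8 + 7\right) \left(-127\right) = 15 \left(-127\right) = -1905$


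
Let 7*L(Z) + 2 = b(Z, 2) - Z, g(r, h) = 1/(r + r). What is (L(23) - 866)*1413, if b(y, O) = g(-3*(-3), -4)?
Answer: -17201705/14 ≈ -1.2287e+6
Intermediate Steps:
g(r, h) = 1/(2*r)
b(y, O) = 1/18 (b(y, O) = 1/(2*((-3*(-3)))) = (½)/9 = (½)*(⅑) = 1/18)
L(Z) = -5/18 - Z/7 (L(Z) = -2/7 + (1/18 - Z)/7 = -2/7 + (1/126 - Z/7) = -5/18 - Z/7)
(L(23) - 866)*1413 = ((-5/18 - ⅐*23) - 866)*1413 = ((-5/18 - 23/7) - 866)*1413 = (-449/126 - 866)*1413 = -109565/126*1413 = -17201705/14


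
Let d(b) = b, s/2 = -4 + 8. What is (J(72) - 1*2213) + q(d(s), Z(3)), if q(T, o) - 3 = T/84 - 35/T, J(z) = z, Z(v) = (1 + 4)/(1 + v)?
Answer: -359903/168 ≈ -2142.3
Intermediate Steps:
s = 8 (s = 2*(-4 + 8) = 2*4 = 8)
Z(v) = 5/(1 + v)
q(T, o) = 3 - 35/T + T/84 (q(T, o) = 3 + (T/84 - 35/T) = 3 + (-35/T + T/84) = 3 - 35/T + T/84)
(J(72) - 1*2213) + q(d(s), Z(3)) = (72 - 1*2213) + (3 - 35/8 + (1/84)*8) = (72 - 2213) + (3 - 35*⅛ + 2/21) = -2141 + (3 - 35/8 + 2/21) = -2141 - 215/168 = -359903/168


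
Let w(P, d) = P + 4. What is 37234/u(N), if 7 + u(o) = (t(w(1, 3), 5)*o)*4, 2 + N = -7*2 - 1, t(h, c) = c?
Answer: -37234/347 ≈ -107.30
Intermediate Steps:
w(P, d) = 4 + P
N = -17 (N = -2 + (-7*2 - 1) = -2 + (-14 - 1) = -2 - 15 = -17)
u(o) = -7 + 20*o (u(o) = -7 + (5*o)*4 = -7 + 20*o)
37234/u(N) = 37234/(-7 + 20*(-17)) = 37234/(-7 - 340) = 37234/(-347) = 37234*(-1/347) = -37234/347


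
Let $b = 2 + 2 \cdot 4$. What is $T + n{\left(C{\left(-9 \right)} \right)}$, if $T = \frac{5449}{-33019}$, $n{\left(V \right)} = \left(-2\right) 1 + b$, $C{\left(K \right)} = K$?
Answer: $\frac{258703}{33019} \approx 7.835$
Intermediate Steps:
$b = 10$ ($b = 2 + 8 = 10$)
$n{\left(V \right)} = 8$ ($n{\left(V \right)} = \left(-2\right) 1 + 10 = -2 + 10 = 8$)
$T = - \frac{5449}{33019}$ ($T = 5449 \left(- \frac{1}{33019}\right) = - \frac{5449}{33019} \approx -0.16503$)
$T + n{\left(C{\left(-9 \right)} \right)} = - \frac{5449}{33019} + 8 = \frac{258703}{33019}$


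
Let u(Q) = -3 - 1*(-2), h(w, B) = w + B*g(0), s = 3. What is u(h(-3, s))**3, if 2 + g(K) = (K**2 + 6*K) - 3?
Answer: -1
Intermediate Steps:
g(K) = -5 + K**2 + 6*K (g(K) = -2 + ((K**2 + 6*K) - 3) = -2 + (-3 + K**2 + 6*K) = -5 + K**2 + 6*K)
h(w, B) = w - 5*B (h(w, B) = w + B*(-5 + 0**2 + 6*0) = w + B*(-5 + 0 + 0) = w + B*(-5) = w - 5*B)
u(Q) = -1 (u(Q) = -3 + 2 = -1)
u(h(-3, s))**3 = (-1)**3 = -1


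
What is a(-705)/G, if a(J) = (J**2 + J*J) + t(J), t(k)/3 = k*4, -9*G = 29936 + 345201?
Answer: -8870310/375137 ≈ -23.646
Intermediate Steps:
G = -375137/9 (G = -(29936 + 345201)/9 = -1/9*375137 = -375137/9 ≈ -41682.)
t(k) = 12*k (t(k) = 3*(k*4) = 3*(4*k) = 12*k)
a(J) = 2*J**2 + 12*J (a(J) = (J**2 + J*J) + 12*J = (J**2 + J**2) + 12*J = 2*J**2 + 12*J)
a(-705)/G = (2*(-705)*(6 - 705))/(-375137/9) = (2*(-705)*(-699))*(-9/375137) = 985590*(-9/375137) = -8870310/375137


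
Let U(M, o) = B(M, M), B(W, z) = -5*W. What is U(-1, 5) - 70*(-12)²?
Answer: -10075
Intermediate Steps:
U(M, o) = -5*M
U(-1, 5) - 70*(-12)² = -5*(-1) - 70*(-12)² = 5 - 70*144 = 5 - 10080 = -10075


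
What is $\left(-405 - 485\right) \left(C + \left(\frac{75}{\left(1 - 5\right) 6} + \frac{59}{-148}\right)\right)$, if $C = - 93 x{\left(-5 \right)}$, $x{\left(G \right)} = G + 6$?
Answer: $\frac{12714095}{148} \approx 85906.0$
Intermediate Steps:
$x{\left(G \right)} = 6 + G$
$C = -93$ ($C = - 93 \left(6 - 5\right) = \left(-93\right) 1 = -93$)
$\left(-405 - 485\right) \left(C + \left(\frac{75}{\left(1 - 5\right) 6} + \frac{59}{-148}\right)\right) = \left(-405 - 485\right) \left(-93 + \left(\frac{75}{\left(1 - 5\right) 6} + \frac{59}{-148}\right)\right) = - 890 \left(-93 + \left(\frac{75}{\left(-4\right) 6} + 59 \left(- \frac{1}{148}\right)\right)\right) = - 890 \left(-93 + \left(\frac{75}{-24} - \frac{59}{148}\right)\right) = - 890 \left(-93 + \left(75 \left(- \frac{1}{24}\right) - \frac{59}{148}\right)\right) = - 890 \left(-93 - \frac{1043}{296}\right) = \left(-890\right) \left(- \frac{28571}{296}\right) = \frac{12714095}{148}$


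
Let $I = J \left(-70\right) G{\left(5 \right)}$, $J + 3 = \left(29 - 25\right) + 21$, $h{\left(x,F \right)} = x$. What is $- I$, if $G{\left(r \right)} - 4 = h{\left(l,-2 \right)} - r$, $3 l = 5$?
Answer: $\frac{3080}{3} \approx 1026.7$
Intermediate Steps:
$l = \frac{5}{3}$ ($l = \frac{1}{3} \cdot 5 = \frac{5}{3} \approx 1.6667$)
$J = 22$ ($J = -3 + \left(\left(29 - 25\right) + 21\right) = -3 + \left(4 + 21\right) = -3 + 25 = 22$)
$G{\left(r \right)} = \frac{17}{3} - r$ ($G{\left(r \right)} = 4 - \left(- \frac{5}{3} + r\right) = \frac{17}{3} - r$)
$I = - \frac{3080}{3}$ ($I = 22 \left(-70\right) \left(\frac{17}{3} - 5\right) = - 1540 \left(\frac{17}{3} - 5\right) = \left(-1540\right) \frac{2}{3} = - \frac{3080}{3} \approx -1026.7$)
$- I = \left(-1\right) \left(- \frac{3080}{3}\right) = \frac{3080}{3}$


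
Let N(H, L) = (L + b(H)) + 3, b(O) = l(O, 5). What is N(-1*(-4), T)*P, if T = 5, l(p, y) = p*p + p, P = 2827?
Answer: 79156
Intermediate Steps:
l(p, y) = p + p**2 (l(p, y) = p**2 + p = p + p**2)
b(O) = O*(1 + O)
N(H, L) = 3 + L + H*(1 + H) (N(H, L) = (L + H*(1 + H)) + 3 = 3 + L + H*(1 + H))
N(-1*(-4), T)*P = (3 + 5 + (-1*(-4))*(1 - 1*(-4)))*2827 = (3 + 5 + 4*(1 + 4))*2827 = (3 + 5 + 4*5)*2827 = (3 + 5 + 20)*2827 = 28*2827 = 79156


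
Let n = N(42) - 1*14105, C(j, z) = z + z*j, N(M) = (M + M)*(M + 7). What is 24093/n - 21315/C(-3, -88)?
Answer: -217155903/1758064 ≈ -123.52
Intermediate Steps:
N(M) = 2*M*(7 + M) (N(M) = (2*M)*(7 + M) = 2*M*(7 + M))
C(j, z) = z + j*z
n = -9989 (n = 2*42*(7 + 42) - 1*14105 = 2*42*49 - 14105 = 4116 - 14105 = -9989)
24093/n - 21315/C(-3, -88) = 24093/(-9989) - 21315*(-1/(88*(1 - 3))) = 24093*(-1/9989) - 21315/((-88*(-2))) = -24093/9989 - 21315/176 = -217155903/1758064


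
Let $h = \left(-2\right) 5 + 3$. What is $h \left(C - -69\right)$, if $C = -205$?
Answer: $952$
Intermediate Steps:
$h = -7$ ($h = -10 + 3 = -7$)
$h \left(C - -69\right) = - 7 \left(-205 - -69\right) = - 7 \left(-205 + 69\right) = \left(-7\right) \left(-136\right) = 952$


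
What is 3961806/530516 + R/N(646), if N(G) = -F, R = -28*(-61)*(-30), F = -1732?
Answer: -2540223981/114856714 ≈ -22.116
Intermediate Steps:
R = -51240 (R = 1708*(-30) = -51240)
N(G) = 1732 (N(G) = -1*(-1732) = 1732)
3961806/530516 + R/N(646) = 3961806/530516 - 51240/1732 = 3961806*(1/530516) - 51240*1/1732 = 1980903/265258 - 12810/433 = -2540223981/114856714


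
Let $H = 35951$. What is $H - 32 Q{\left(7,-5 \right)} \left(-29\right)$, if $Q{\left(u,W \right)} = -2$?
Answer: $34095$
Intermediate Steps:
$H - 32 Q{\left(7,-5 \right)} \left(-29\right) = 35951 - 32 \left(-2\right) \left(-29\right) = 35951 - \left(-64\right) \left(-29\right) = 35951 - 1856 = 34095$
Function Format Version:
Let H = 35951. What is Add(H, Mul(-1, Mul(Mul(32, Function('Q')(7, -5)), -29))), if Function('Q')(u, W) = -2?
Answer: 34095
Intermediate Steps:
Add(H, Mul(-1, Mul(Mul(32, Function('Q')(7, -5)), -29))) = Add(35951, Mul(-1, Mul(Mul(32, -2), -29))) = Add(35951, Mul(-1, Mul(-64, -29))) = Add(35951, Mul(-1, 1856)) = Add(35951, -1856) = 34095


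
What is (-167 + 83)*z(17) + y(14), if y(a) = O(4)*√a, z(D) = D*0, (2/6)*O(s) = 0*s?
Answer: 0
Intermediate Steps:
O(s) = 0 (O(s) = 3*(0*s) = 3*0 = 0)
z(D) = 0
y(a) = 0 (y(a) = 0*√a = 0)
(-167 + 83)*z(17) + y(14) = (-167 + 83)*0 + 0 = -84*0 + 0 = 0 + 0 = 0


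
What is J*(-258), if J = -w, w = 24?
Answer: 6192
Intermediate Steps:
J = -24 (J = -1*24 = -24)
J*(-258) = -24*(-258) = 6192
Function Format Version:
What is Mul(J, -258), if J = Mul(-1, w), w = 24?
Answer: 6192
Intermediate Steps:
J = -24 (J = Mul(-1, 24) = -24)
Mul(J, -258) = Mul(-24, -258) = 6192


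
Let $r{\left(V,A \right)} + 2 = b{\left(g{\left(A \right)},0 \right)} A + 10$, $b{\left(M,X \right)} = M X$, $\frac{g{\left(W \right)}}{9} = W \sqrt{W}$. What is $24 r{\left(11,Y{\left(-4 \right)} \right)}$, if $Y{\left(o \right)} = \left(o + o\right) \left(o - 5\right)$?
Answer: $192$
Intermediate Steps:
$g{\left(W \right)} = 9 W^{\frac{3}{2}}$ ($g{\left(W \right)} = 9 W \sqrt{W} = 9 W^{\frac{3}{2}}$)
$Y{\left(o \right)} = 2 o \left(-5 + o\right)$
$r{\left(V,A \right)} = 8$ ($r{\left(V,A \right)} = -2 + \left(9 A^{\frac{3}{2}} \cdot 0 A + 10\right) = -2 + \left(0 A + 10\right) = -2 + \left(0 + 10\right) = -2 + 10 = 8$)
$24 r{\left(11,Y{\left(-4 \right)} \right)} = 24 \cdot 8 = 192$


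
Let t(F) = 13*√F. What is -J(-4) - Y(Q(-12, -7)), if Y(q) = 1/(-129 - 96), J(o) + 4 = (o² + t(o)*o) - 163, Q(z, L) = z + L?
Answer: 33976/225 + 104*I ≈ 151.0 + 104.0*I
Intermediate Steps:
Q(z, L) = L + z
J(o) = -167 + o² + 13*o^(3/2) (J(o) = -4 + ((o² + (13*√o)*o) - 163) = -4 + ((o² + 13*o^(3/2)) - 163) = -4 + (-163 + o² + 13*o^(3/2)) = -167 + o² + 13*o^(3/2))
Y(q) = -1/225 (Y(q) = 1/(-225) = -1/225)
-J(-4) - Y(Q(-12, -7)) = -(-167 + (-4)² + 13*(-4)^(3/2)) - 1*(-1/225) = -(-167 + 16 + 13*(-8*I)) + 1/225 = -(-167 + 16 - 104*I) + 1/225 = -(-151 - 104*I) + 1/225 = (151 + 104*I) + 1/225 = 33976/225 + 104*I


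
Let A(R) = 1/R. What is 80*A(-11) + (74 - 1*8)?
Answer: 646/11 ≈ 58.727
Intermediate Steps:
80*A(-11) + (74 - 1*8) = 80/(-11) + (74 - 1*8) = 80*(-1/11) + (74 - 8) = -80/11 + 66 = 646/11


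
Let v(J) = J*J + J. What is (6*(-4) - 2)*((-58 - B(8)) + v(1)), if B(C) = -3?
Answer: 1378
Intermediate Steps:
v(J) = J + J² (v(J) = J² + J = J + J²)
(6*(-4) - 2)*((-58 - B(8)) + v(1)) = (6*(-4) - 2)*((-58 - 1*(-3)) + 1*(1 + 1)) = (-24 - 2)*((-58 + 3) + 1*2) = -26*(-55 + 2) = -26*(-53) = 1378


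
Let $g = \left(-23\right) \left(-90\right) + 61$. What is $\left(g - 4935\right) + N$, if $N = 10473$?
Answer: $7669$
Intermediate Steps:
$g = 2131$ ($g = 2070 + 61 = 2131$)
$\left(g - 4935\right) + N = \left(2131 - 4935\right) + 10473 = -2804 + 10473 = 7669$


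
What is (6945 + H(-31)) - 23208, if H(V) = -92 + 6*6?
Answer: -16319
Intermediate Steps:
H(V) = -56 (H(V) = -92 + 36 = -56)
(6945 + H(-31)) - 23208 = (6945 - 56) - 23208 = 6889 - 23208 = -16319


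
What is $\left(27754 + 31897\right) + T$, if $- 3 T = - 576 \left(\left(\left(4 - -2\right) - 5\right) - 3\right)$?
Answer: $59267$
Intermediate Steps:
$T = -384$ ($T = - \frac{\left(-576\right) \left(\left(\left(4 - -2\right) - 5\right) - 3\right)}{3} = - \frac{\left(-576\right) \left(\left(\left(4 + 2\right) - 5\right) - 3\right)}{3} = - \frac{\left(-576\right) \left(\left(6 - 5\right) - 3\right)}{3} = - \frac{\left(-576\right) \left(1 - 3\right)}{3} = - \frac{\left(-576\right) \left(-2\right)}{3} = \left(- \frac{1}{3}\right) 1152 = -384$)
$\left(27754 + 31897\right) + T = \left(27754 + 31897\right) - 384 = 59651 - 384 = 59267$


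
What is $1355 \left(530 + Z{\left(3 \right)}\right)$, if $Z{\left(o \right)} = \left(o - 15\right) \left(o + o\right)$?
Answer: $620590$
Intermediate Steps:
$Z{\left(o \right)} = 2 o \left(-15 + o\right)$ ($Z{\left(o \right)} = \left(-15 + o\right) 2 o = 2 o \left(-15 + o\right)$)
$1355 \left(530 + Z{\left(3 \right)}\right) = 1355 \left(530 + 2 \cdot 3 \left(-15 + 3\right)\right) = 1355 \left(530 + 2 \cdot 3 \left(-12\right)\right) = 1355 \left(530 - 72\right) = 1355 \cdot 458 = 620590$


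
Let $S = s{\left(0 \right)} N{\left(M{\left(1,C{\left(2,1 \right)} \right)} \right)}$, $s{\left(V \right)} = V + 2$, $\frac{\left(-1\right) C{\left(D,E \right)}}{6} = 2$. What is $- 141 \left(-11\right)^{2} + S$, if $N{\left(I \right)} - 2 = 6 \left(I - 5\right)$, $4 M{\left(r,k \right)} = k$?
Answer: $-17153$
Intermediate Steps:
$C{\left(D,E \right)} = -12$ ($C{\left(D,E \right)} = \left(-6\right) 2 = -12$)
$s{\left(V \right)} = 2 + V$
$M{\left(r,k \right)} = \frac{k}{4}$
$N{\left(I \right)} = -28 + 6 I$ ($N{\left(I \right)} = 2 + 6 \left(I - 5\right) = 2 + 6 \left(-5 + I\right) = 2 + \left(-30 + 6 I\right) = -28 + 6 I$)
$S = -92$ ($S = \left(2 + 0\right) \left(-28 + 6 \cdot \frac{1}{4} \left(-12\right)\right) = 2 \left(-28 + 6 \left(-3\right)\right) = 2 \left(-28 - 18\right) = 2 \left(-46\right) = -92$)
$- 141 \left(-11\right)^{2} + S = - 141 \left(-11\right)^{2} - 92 = \left(-141\right) 121 - 92 = -17061 - 92 = -17153$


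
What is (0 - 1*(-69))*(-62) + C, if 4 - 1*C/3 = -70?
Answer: -4056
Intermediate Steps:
C = 222 (C = 12 - 3*(-70) = 12 + 210 = 222)
(0 - 1*(-69))*(-62) + C = (0 - 1*(-69))*(-62) + 222 = (0 + 69)*(-62) + 222 = 69*(-62) + 222 = -4278 + 222 = -4056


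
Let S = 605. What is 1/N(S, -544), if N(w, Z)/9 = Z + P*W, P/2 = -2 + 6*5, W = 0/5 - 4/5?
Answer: -5/26496 ≈ -0.00018871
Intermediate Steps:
W = -⅘ (W = 0*(⅕) - 4*⅕ = 0 - ⅘ = -⅘ ≈ -0.80000)
P = 56 (P = 2*(-2 + 6*5) = 2*(-2 + 30) = 2*28 = 56)
N(w, Z) = -2016/5 + 9*Z (N(w, Z) = 9*(Z + 56*(-⅘)) = 9*(Z - 224/5) = 9*(-224/5 + Z) = -2016/5 + 9*Z)
1/N(S, -544) = 1/(-2016/5 + 9*(-544)) = 1/(-2016/5 - 4896) = 1/(-26496/5) = -5/26496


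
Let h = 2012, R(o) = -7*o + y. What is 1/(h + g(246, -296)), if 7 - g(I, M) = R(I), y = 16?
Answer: 1/3725 ≈ 0.00026846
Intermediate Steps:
R(o) = 16 - 7*o (R(o) = -7*o + 16 = 16 - 7*o)
g(I, M) = -9 + 7*I (g(I, M) = 7 - (16 - 7*I) = 7 + (-16 + 7*I) = -9 + 7*I)
1/(h + g(246, -296)) = 1/(2012 + (-9 + 7*246)) = 1/(2012 + (-9 + 1722)) = 1/(2012 + 1713) = 1/3725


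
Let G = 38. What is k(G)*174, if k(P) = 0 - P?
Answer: -6612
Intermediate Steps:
k(P) = -P
k(G)*174 = -1*38*174 = -38*174 = -6612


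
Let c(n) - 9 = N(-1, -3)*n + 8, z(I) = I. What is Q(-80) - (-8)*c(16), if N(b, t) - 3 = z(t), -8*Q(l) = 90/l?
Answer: 8713/64 ≈ 136.14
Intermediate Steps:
Q(l) = -45/(4*l)
N(b, t) = 3 + t
c(n) = 17 (c(n) = 9 + ((3 - 3)*n + 8) = 9 + (0*n + 8) = 9 + (0 + 8) = 9 + 8 = 17)
Q(-80) - (-8)*c(16) = -45/4/(-80) - (-8)*17 = -45/4*(-1/80) - 1*(-136) = 9/64 + 136 = 8713/64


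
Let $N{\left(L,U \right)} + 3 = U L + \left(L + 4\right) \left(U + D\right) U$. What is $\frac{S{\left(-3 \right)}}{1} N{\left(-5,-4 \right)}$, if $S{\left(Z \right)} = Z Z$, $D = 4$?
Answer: $153$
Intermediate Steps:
$N{\left(L,U \right)} = -3 + L U + U \left(4 + L\right) \left(4 + U\right)$ ($N{\left(L,U \right)} = -3 + \left(U L + \left(L + 4\right) \left(U + 4\right) U\right) = -3 + \left(L U + \left(4 + L\right) \left(4 + U\right) U\right) = -3 + \left(L U + U \left(4 + L\right) \left(4 + U\right)\right) = -3 + L U + U \left(4 + L\right) \left(4 + U\right)$)
$S{\left(Z \right)} = Z^{2}$
$\frac{S{\left(-3 \right)}}{1} N{\left(-5,-4 \right)} = \frac{\left(-3\right)^{2}}{1} \left(-3 + 4 \left(-4\right)^{2} + 16 \left(-4\right) - 5 \left(-4\right)^{2} + 5 \left(-5\right) \left(-4\right)\right) = 1 \cdot 9 \left(-3 + 4 \cdot 16 - 64 - 80 + 100\right) = 9 \left(-3 + 64 - 64 - 80 + 100\right) = 9 \cdot 17 = 153$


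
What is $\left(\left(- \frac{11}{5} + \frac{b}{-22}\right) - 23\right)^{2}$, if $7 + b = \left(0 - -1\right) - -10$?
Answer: $\frac{1948816}{3025} \approx 644.24$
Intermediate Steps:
$b = 4$ ($b = -7 + \left(\left(0 - -1\right) - -10\right) = -7 + \left(\left(0 + 1\right) + 10\right) = -7 + \left(1 + 10\right) = -7 + 11 = 4$)
$\left(\left(- \frac{11}{5} + \frac{b}{-22}\right) - 23\right)^{2} = \left(\left(- \frac{11}{5} + \frac{4}{-22}\right) - 23\right)^{2} = \left(\left(\left(-11\right) \frac{1}{5} + 4 \left(- \frac{1}{22}\right)\right) - 23\right)^{2} = \left(\left(- \frac{11}{5} - \frac{2}{11}\right) - 23\right)^{2} = \left(- \frac{131}{55} - 23\right)^{2} = \left(- \frac{1396}{55}\right)^{2} = \frac{1948816}{3025}$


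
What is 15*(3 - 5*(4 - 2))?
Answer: -105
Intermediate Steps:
15*(3 - 5*(4 - 2)) = 15*(3 - 5*2) = 15*(3 - 10) = 15*(-7) = -105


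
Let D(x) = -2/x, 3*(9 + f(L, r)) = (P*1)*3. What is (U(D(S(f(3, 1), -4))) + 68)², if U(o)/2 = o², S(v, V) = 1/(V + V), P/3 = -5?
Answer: 336400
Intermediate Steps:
P = -15 (P = 3*(-5) = -15)
f(L, r) = -24 (f(L, r) = -9 + (-15*1*3)/3 = -9 + (-15*3)/3 = -9 + (⅓)*(-45) = -9 - 15 = -24)
S(v, V) = 1/(2*V)
U(o) = 2*o²
(U(D(S(f(3, 1), -4))) + 68)² = (2*(-2/((½)/(-4)))² + 68)² = (2*(-2/((½)*(-¼)))² + 68)² = (2*(-2/(-⅛))² + 68)² = (2*(-2*(-8))² + 68)² = (2*16² + 68)² = (2*256 + 68)² = (512 + 68)² = 580² = 336400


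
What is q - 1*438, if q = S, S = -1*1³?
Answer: -439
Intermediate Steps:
S = -1 (S = -1*1 = -1)
q = -1
q - 1*438 = -1 - 1*438 = -1 - 438 = -439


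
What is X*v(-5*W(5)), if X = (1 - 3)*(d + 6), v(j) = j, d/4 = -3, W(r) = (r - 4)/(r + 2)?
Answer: -60/7 ≈ -8.5714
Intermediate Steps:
W(r) = (-4 + r)/(2 + r)
d = -12 (d = 4*(-3) = -12)
X = 12 (X = (1 - 3)*(-12 + 6) = -2*(-6) = 12)
X*v(-5*W(5)) = 12*(-5*(-4 + 5)/(2 + 5)) = 12*(-5/7) = -60/7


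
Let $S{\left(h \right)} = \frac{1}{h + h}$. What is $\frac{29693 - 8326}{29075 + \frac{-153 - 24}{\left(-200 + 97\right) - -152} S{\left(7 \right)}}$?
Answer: $\frac{14657762}{19945273} \approx 0.7349$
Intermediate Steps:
$S{\left(h \right)} = \frac{1}{2 h}$
$\frac{29693 - 8326}{29075 + \frac{-153 - 24}{\left(-200 + 97\right) - -152} S{\left(7 \right)}} = \frac{29693 - 8326}{29075 + \frac{-153 - 24}{\left(-200 + 97\right) - -152} \frac{1}{2 \cdot 7}} = \frac{21367}{29075 + - \frac{177}{-103 + 152} \cdot \frac{1}{2} \cdot \frac{1}{7}} = \frac{21367}{29075 + - \frac{177}{49} \cdot \frac{1}{14}} = \frac{21367}{29075 + \left(-177\right) \frac{1}{49} \cdot \frac{1}{14}} = \frac{21367}{29075 - \frac{177}{686}} = \frac{21367}{\frac{19945273}{686}} = 21367 \cdot \frac{686}{19945273} = \frac{14657762}{19945273}$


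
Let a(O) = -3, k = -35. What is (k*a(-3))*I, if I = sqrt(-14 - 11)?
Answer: 525*I ≈ 525.0*I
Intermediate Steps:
I = 5*I (I = sqrt(-25) = 5*I ≈ 5.0*I)
(k*a(-3))*I = (-35*(-3))*(5*I) = 105*(5*I) = 525*I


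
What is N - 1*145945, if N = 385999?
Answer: 240054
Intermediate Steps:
N - 1*145945 = 385999 - 1*145945 = 385999 - 145945 = 240054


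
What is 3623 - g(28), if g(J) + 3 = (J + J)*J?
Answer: 2058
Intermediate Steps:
g(J) = -3 + 2*J**2 (g(J) = -3 + (J + J)*J = -3 + (2*J)*J = -3 + 2*J**2)
3623 - g(28) = 3623 - (-3 + 2*28**2) = 3623 - (-3 + 2*784) = 3623 - (-3 + 1568) = 3623 - 1*1565 = 3623 - 1565 = 2058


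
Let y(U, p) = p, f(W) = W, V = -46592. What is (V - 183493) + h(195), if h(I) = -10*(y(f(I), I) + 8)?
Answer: -232115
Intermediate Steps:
h(I) = -80 - 10*I (h(I) = -10*(I + 8) = -10*(8 + I) = -80 - 10*I)
(V - 183493) + h(195) = (-46592 - 183493) + (-80 - 10*195) = -230085 + (-80 - 1950) = -230085 - 2030 = -232115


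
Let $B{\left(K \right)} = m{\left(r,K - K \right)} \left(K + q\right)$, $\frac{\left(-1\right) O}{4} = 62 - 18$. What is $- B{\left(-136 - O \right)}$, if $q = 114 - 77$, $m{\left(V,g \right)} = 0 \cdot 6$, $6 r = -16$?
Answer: $0$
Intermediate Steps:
$r = - \frac{8}{3}$ ($r = \frac{1}{6} \left(-16\right) = - \frac{8}{3} \approx -2.6667$)
$O = -176$ ($O = - 4 \left(62 - 18\right) = \left(-4\right) 44 = -176$)
$m{\left(V,g \right)} = 0$
$q = 37$ ($q = 114 - 77 = 37$)
$B{\left(K \right)} = 0$ ($B{\left(K \right)} = 0 \left(K + 37\right) = 0 \left(37 + K\right) = 0$)
$- B{\left(-136 - O \right)} = \left(-1\right) 0 = 0$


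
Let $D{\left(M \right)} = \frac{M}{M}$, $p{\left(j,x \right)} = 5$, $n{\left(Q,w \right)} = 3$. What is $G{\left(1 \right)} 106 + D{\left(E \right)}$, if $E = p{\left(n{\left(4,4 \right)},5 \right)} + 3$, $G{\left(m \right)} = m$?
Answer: $107$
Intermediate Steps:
$E = 8$ ($E = 5 + 3 = 8$)
$D{\left(M \right)} = 1$
$G{\left(1 \right)} 106 + D{\left(E \right)} = 1 \cdot 106 + 1 = 106 + 1 = 107$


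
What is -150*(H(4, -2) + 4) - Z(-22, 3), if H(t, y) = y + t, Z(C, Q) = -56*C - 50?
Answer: -2082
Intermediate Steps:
Z(C, Q) = -50 - 56*C
H(t, y) = t + y
-150*(H(4, -2) + 4) - Z(-22, 3) = -150*((4 - 2) + 4) - (-50 - 56*(-22)) = -150*(2 + 4) - (-50 + 1232) = -150*6 - 1*1182 = -25*36 - 1182 = -900 - 1182 = -2082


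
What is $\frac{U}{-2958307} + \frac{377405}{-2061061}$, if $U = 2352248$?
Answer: $- \frac{5964606468463}{6097251183727} \approx -0.97824$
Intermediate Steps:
$\frac{U}{-2958307} + \frac{377405}{-2061061} = \frac{2352248}{-2958307} + \frac{377405}{-2061061} = 2352248 \left(- \frac{1}{2958307}\right) + 377405 \left(- \frac{1}{2061061}\right) = - \frac{2352248}{2958307} - \frac{377405}{2061061} = - \frac{5964606468463}{6097251183727}$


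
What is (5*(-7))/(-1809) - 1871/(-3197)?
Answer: 3496534/5783373 ≈ 0.60458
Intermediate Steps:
(5*(-7))/(-1809) - 1871/(-3197) = -35*(-1/1809) - 1871*(-1/3197) = 35/1809 + 1871/3197 = 3496534/5783373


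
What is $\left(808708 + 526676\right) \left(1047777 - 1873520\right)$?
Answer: $-1102683990312$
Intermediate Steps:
$\left(808708 + 526676\right) \left(1047777 - 1873520\right) = 1335384 \left(-825743\right) = -1102683990312$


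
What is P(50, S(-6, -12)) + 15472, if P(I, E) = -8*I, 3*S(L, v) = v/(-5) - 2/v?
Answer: 15072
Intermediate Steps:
S(L, v) = -2/(3*v) - v/15 (S(L, v) = (v/(-5) - 2/v)/3 = (v*(-1/5) - 2/v)/3 = (-v/5 - 2/v)/3 = (-2/v - v/5)/3 = -2/(3*v) - v/15)
P(50, S(-6, -12)) + 15472 = -8*50 + 15472 = -400 + 15472 = 15072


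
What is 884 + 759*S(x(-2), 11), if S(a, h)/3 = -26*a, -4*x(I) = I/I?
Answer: 31369/2 ≈ 15685.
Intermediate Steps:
x(I) = -¼ (x(I) = -I/(4*I) = -¼*1 = -¼)
S(a, h) = -78*a (S(a, h) = 3*(-26*a) = -78*a)
884 + 759*S(x(-2), 11) = 884 + 759*(-78*(-¼)) = 884 + 759*(39/2) = 884 + 29601/2 = 31369/2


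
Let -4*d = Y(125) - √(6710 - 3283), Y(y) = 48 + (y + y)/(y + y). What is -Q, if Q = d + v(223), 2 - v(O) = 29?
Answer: 157/4 - √3427/4 ≈ 24.615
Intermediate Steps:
v(O) = -27 (v(O) = 2 - 1*29 = 2 - 29 = -27)
Y(y) = 49 (Y(y) = 48 + (2*y)/((2*y)) = 48 + (2*y)*(1/(2*y)) = 48 + 1 = 49)
d = -49/4 + √3427/4 (d = -(49 - √(6710 - 3283))/4 = -(49 - √3427)/4 = -49/4 + √3427/4 ≈ 2.3851)
Q = -157/4 + √3427/4 (Q = (-49/4 + √3427/4) - 27 = -157/4 + √3427/4 ≈ -24.615)
-Q = -(-157/4 + √3427/4) = 157/4 - √3427/4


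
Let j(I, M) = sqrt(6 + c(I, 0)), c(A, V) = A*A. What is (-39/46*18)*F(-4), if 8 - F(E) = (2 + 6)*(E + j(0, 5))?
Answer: -14040/23 + 2808*sqrt(6)/23 ≈ -311.38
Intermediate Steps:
c(A, V) = A**2
j(I, M) = sqrt(6 + I**2)
F(E) = 8 - 8*E - 8*sqrt(6) (F(E) = 8 - (2 + 6)*(E + sqrt(6 + 0**2)) = 8 - 8*(E + sqrt(6 + 0)) = 8 - 8*(E + sqrt(6)) = 8 - (8*E + 8*sqrt(6)) = 8 + (-8*E - 8*sqrt(6)) = 8 - 8*E - 8*sqrt(6))
(-39/46*18)*F(-4) = (-39/46*18)*(8 - 8*(-4) - 8*sqrt(6)) = (-39*1/46*18)*(8 + 32 - 8*sqrt(6)) = (-39/46*18)*(40 - 8*sqrt(6)) = -351*(40 - 8*sqrt(6))/23 = -14040/23 + 2808*sqrt(6)/23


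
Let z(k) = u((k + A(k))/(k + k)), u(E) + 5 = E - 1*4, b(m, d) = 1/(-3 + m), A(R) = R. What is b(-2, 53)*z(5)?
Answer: 8/5 ≈ 1.6000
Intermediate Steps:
u(E) = -9 + E (u(E) = -5 + (E - 1*4) = -5 + (E - 4) = -5 + (-4 + E) = -9 + E)
z(k) = -8 (z(k) = -9 + (k + k)/(k + k) = -9 + (2*k)/((2*k)) = -9 + (2*k)*(1/(2*k)) = -9 + 1 = -8)
b(-2, 53)*z(5) = -8/(-3 - 2) = -8/(-5) = -⅕*(-8) = 8/5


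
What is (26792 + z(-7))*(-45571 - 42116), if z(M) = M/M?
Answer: -2349397791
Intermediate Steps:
z(M) = 1
(26792 + z(-7))*(-45571 - 42116) = (26792 + 1)*(-45571 - 42116) = 26793*(-87687) = -2349397791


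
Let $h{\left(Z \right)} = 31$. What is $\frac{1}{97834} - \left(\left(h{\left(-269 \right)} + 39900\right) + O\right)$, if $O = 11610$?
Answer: $- \frac{5042462193}{97834} \approx -51541.0$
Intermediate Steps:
$\frac{1}{97834} - \left(\left(h{\left(-269 \right)} + 39900\right) + O\right) = \frac{1}{97834} - \left(\left(31 + 39900\right) + 11610\right) = \frac{1}{97834} - \left(39931 + 11610\right) = \frac{1}{97834} - 51541 = - \frac{5042462193}{97834}$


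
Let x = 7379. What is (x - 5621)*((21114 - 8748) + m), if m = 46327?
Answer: 103182294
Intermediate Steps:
(x - 5621)*((21114 - 8748) + m) = (7379 - 5621)*((21114 - 8748) + 46327) = 1758*(12366 + 46327) = 1758*58693 = 103182294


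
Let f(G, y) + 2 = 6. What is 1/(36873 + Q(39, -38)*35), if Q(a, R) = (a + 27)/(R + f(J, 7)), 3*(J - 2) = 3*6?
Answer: 17/625686 ≈ 2.7170e-5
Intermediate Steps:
J = 8 (J = 2 + (3*6)/3 = 2 + (1/3)*18 = 2 + 6 = 8)
f(G, y) = 4 (f(G, y) = -2 + 6 = 4)
Q(a, R) = (27 + a)/(4 + R) (Q(a, R) = (a + 27)/(R + 4) = (27 + a)/(4 + R))
1/(36873 + Q(39, -38)*35) = 1/(36873 + ((27 + 39)/(4 - 38))*35) = 1/(36873 + (66/(-34))*35) = 1/(36873 - 1/34*66*35) = 1/(36873 - 33/17*35) = 1/(36873 - 1155/17) = 1/(625686/17) = 17/625686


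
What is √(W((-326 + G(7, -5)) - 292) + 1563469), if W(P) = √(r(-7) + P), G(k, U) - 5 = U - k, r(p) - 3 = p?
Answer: √(1563469 + I*√629) ≈ 1250.4 + 0.01*I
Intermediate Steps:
r(p) = 3 + p
G(k, U) = 5 + U - k (G(k, U) = 5 + (U - k) = 5 + U - k)
W(P) = √(-4 + P) (W(P) = √((3 - 7) + P) = √(-4 + P))
√(W((-326 + G(7, -5)) - 292) + 1563469) = √(√(-4 + ((-326 + (5 - 5 - 1*7)) - 292)) + 1563469) = √(√(-4 + ((-326 + (5 - 5 - 7)) - 292)) + 1563469) = √(√(-4 + ((-326 - 7) - 292)) + 1563469) = √(√(-4 + (-333 - 292)) + 1563469) = √(√(-4 - 625) + 1563469) = √(√(-629) + 1563469) = √(I*√629 + 1563469) = √(1563469 + I*√629)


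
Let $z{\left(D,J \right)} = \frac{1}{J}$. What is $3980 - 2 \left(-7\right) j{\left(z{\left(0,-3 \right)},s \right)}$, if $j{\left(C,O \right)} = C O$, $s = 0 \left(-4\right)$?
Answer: $3980$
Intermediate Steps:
$s = 0$
$3980 - 2 \left(-7\right) j{\left(z{\left(0,-3 \right)},s \right)} = 3980 - 2 \left(-7\right) \frac{1}{-3} \cdot 0 = 3980 - - 14 \left(\left(- \frac{1}{3}\right) 0\right) = 3980 - \left(-14\right) 0 = 3980 - 0 = 3980 + 0 = 3980$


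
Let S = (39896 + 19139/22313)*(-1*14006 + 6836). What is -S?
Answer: 6382867268790/22313 ≈ 2.8606e+8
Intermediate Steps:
S = -6382867268790/22313 (S = (39896 + 19139*(1/22313))*(-14006 + 6836) = (39896 + 19139/22313)*(-7170) = (890218587/22313)*(-7170) = -6382867268790/22313 ≈ -2.8606e+8)
-S = -1*(-6382867268790/22313) = 6382867268790/22313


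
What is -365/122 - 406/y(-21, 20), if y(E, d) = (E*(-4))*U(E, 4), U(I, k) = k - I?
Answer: -14572/4575 ≈ -3.1851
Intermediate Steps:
y(E, d) = -4*E*(4 - E) (y(E, d) = (E*(-4))*(4 - E) = (-4*E)*(4 - E) = -4*E*(4 - E))
-365/122 - 406/y(-21, 20) = -365/122 - 406*(-1/(84*(-4 - 21))) = -365*1/122 - 406/(4*(-21)*(-25)) = -365/122 - 406/2100 = -365/122 - 406*1/2100 = -365/122 - 29/150 = -14572/4575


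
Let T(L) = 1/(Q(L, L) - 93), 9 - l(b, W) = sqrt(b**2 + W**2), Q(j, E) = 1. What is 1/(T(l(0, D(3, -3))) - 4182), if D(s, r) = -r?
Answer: -92/384745 ≈ -0.00023912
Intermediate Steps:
l(b, W) = 9 - sqrt(W**2 + b**2) (l(b, W) = 9 - sqrt(b**2 + W**2) = 9 - sqrt(W**2 + b**2))
T(L) = -1/92 (T(L) = 1/(1 - 93) = 1/(-92) = -1/92)
1/(T(l(0, D(3, -3))) - 4182) = 1/(-1/92 - 4182) = 1/(-384745/92) = -92/384745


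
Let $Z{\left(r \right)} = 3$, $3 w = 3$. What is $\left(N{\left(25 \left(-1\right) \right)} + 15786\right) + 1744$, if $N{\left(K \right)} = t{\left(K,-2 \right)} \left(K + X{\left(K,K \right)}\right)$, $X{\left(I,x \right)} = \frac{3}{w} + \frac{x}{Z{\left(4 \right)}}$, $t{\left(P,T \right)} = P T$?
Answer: $\frac{48040}{3} \approx 16013.0$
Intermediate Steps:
$w = 1$ ($w = \frac{1}{3} \cdot 3 = 1$)
$X{\left(I,x \right)} = 3 + \frac{x}{3}$ ($X{\left(I,x \right)} = \frac{3}{1} + \frac{x}{3} = 3 \cdot 1 + x \frac{1}{3} = 3 + \frac{x}{3}$)
$N{\left(K \right)} = - 2 K \left(3 + \frac{4 K}{3}\right)$ ($N{\left(K \right)} = K \left(-2\right) \left(K + \left(3 + \frac{K}{3}\right)\right) = - 2 K \left(3 + \frac{4 K}{3}\right)$)
$\left(N{\left(25 \left(-1\right) \right)} + 15786\right) + 1744 = \left(- \frac{2 \cdot 25 \left(-1\right) \left(9 + 4 \cdot 25 \left(-1\right)\right)}{3} + 15786\right) + 1744 = \left(\left(- \frac{2}{3}\right) \left(-25\right) \left(9 + 4 \left(-25\right)\right) + 15786\right) + 1744 = \left(\left(- \frac{2}{3}\right) \left(-25\right) \left(9 - 100\right) + 15786\right) + 1744 = \left(\left(- \frac{2}{3}\right) \left(-25\right) \left(-91\right) + 15786\right) + 1744 = \left(- \frac{4550}{3} + 15786\right) + 1744 = \frac{42808}{3} + 1744 = \frac{48040}{3}$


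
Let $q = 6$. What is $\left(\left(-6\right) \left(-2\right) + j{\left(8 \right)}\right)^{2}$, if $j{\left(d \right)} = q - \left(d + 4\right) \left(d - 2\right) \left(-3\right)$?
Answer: $54756$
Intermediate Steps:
$j{\left(d \right)} = 6 + 3 \left(-2 + d\right) \left(4 + d\right)$ ($j{\left(d \right)} = 6 - \left(d + 4\right) \left(d - 2\right) \left(-3\right) = 6 - \left(4 + d\right) \left(-2 + d\right) \left(-3\right) = 6 - \left(-2 + d\right) \left(4 + d\right) \left(-3\right) = 6 - - 3 \left(-2 + d\right) \left(4 + d\right) = 6 + 3 \left(-2 + d\right) \left(4 + d\right)$)
$\left(\left(-6\right) \left(-2\right) + j{\left(8 \right)}\right)^{2} = \left(\left(-6\right) \left(-2\right) + \left(-18 + 3 \cdot 8^{2} + 6 \cdot 8\right)\right)^{2} = \left(12 + \left(-18 + 3 \cdot 64 + 48\right)\right)^{2} = \left(12 + \left(-18 + 192 + 48\right)\right)^{2} = \left(12 + 222\right)^{2} = 234^{2} = 54756$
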